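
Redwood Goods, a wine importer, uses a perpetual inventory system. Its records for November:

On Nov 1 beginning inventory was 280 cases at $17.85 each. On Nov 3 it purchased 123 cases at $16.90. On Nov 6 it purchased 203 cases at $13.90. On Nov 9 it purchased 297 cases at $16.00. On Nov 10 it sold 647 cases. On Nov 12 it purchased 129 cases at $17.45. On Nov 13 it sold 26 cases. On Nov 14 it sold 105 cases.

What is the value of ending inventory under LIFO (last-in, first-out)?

Nov 10, 647 sold [LIFO — newest first]: 297 @ $16.00 + 203 @ $13.90 + 123 @ $16.90 + 24 @ $17.85 = $10,080.80
Nov 13, 26 sold [LIFO — newest first]: 26 @ $17.45 = $453.70
Nov 14, 105 sold [LIFO — newest first]: 103 @ $17.45 + 2 @ $17.85 = $1,833.05
Total COGS = $10,080.80 + $453.70 + $1,833.05 = $12,367.55
Ending inventory: 254 @ $17.85 = $4,533.90

Ending inventory = $4,533.90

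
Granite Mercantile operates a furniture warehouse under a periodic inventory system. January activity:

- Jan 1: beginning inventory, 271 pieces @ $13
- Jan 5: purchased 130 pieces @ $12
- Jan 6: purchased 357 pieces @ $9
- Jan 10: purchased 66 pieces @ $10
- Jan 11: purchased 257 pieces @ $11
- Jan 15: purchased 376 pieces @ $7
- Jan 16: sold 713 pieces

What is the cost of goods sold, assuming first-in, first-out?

COGS = $7,891

Jan 16, 713 sold [FIFO — oldest first]: 271 @ $13 + 130 @ $12 + 312 @ $9 = $7,891
Ending inventory: 45 @ $9 + 66 @ $10 + 257 @ $11 + 376 @ $7 = $6,524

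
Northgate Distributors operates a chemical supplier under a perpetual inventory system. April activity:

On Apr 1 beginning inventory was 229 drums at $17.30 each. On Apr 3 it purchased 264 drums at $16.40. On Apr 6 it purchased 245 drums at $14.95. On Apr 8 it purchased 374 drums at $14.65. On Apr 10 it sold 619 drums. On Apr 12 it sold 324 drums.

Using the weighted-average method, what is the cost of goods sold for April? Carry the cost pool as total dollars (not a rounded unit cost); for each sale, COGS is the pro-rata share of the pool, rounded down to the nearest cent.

After Apr 1: 229 on hand, pool $3,961.70 (≈ $17.3000 each)
After Apr 3: 493 on hand, pool $8,291.30 (≈ $16.8181 each)
After Apr 6: 738 on hand, pool $11,954.05 (≈ $16.1979 each)
After Apr 8: 1112 on hand, pool $17,433.15 (≈ $15.6773 each)
Apr 10, sell 619: 619/1112 × $17,433.15 → $9,704.24
Apr 12, sell 324: 324/493 × $7,728.91 → $5,079.44
Total COGS = $9,704.24 + $5,079.44 = $14,783.68
Ending inventory (cost pool remaining) = $2,649.47

COGS = $14,783.68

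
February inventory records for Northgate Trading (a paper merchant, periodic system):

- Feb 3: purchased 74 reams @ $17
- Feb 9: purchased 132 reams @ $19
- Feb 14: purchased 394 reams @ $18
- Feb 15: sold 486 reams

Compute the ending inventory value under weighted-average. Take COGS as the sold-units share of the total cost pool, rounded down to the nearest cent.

Feb 15, sell 486: 486/600 × $10,858.00 → $8,794.98
Ending inventory (cost pool remaining) = $2,063.02
Check: goods available $10,858.00 = COGS $8,794.98 + ending $2,063.02

Ending inventory = $2,063.02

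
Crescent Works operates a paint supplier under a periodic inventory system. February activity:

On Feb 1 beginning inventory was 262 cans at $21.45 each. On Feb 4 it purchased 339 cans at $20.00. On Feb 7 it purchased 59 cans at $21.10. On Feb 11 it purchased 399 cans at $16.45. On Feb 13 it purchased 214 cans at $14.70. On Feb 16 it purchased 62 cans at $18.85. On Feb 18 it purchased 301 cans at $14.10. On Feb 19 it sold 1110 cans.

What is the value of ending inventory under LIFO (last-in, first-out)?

Ending inventory = $10,899.90

Feb 19, 1110 sold [LIFO — newest first]: 301 @ $14.10 + 62 @ $18.85 + 214 @ $14.70 + 399 @ $16.45 + 59 @ $21.10 + 75 @ $20.00 = $17,867.05
Ending inventory: 262 @ $21.45 + 264 @ $20.00 = $10,899.90
Check: goods available $28,766.95 = COGS $17,867.05 + ending $10,899.90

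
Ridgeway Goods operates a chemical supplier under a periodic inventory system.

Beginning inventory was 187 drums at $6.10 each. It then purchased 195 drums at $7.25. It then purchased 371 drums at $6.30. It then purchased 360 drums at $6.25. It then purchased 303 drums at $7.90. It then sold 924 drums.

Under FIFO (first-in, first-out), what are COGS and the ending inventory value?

Sale 1 (924) [FIFO — oldest first]: 187 @ $6.10 + 195 @ $7.25 + 371 @ $6.30 + 171 @ $6.25 = $5,960.50
Ending inventory: 189 @ $6.25 + 303 @ $7.90 = $3,574.95

COGS = $5,960.50; ending inventory = $3,574.95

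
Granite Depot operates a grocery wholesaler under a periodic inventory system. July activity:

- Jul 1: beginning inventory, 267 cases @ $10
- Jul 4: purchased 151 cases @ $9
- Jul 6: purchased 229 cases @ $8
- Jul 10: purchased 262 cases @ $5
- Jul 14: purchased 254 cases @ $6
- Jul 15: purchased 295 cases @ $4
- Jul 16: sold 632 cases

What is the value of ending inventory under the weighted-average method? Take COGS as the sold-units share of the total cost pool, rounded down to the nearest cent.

Ending inventory = $5,594.48

Jul 16, sell 632: 632/1458 × $9,875.00 → $4,280.52
Ending inventory (cost pool remaining) = $5,594.48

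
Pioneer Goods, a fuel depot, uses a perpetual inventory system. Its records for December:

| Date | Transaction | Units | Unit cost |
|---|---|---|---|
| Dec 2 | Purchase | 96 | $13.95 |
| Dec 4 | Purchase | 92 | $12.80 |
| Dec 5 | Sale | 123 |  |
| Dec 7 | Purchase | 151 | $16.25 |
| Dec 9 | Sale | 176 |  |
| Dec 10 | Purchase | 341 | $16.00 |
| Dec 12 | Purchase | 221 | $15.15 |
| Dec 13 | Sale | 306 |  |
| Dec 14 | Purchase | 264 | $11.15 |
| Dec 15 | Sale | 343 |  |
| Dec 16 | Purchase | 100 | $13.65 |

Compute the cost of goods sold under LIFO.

Dec 5, 123 sold [LIFO — newest first]: 92 @ $12.80 + 31 @ $13.95 = $1,610.05
Dec 9, 176 sold [LIFO — newest first]: 151 @ $16.25 + 25 @ $13.95 = $2,802.50
Dec 13, 306 sold [LIFO — newest first]: 221 @ $15.15 + 85 @ $16.00 = $4,708.15
Dec 15, 343 sold [LIFO — newest first]: 264 @ $11.15 + 79 @ $16.00 = $4,207.60
Total COGS = $1,610.05 + $2,802.50 + $4,708.15 + $4,207.60 = $13,328.30
Ending inventory: 40 @ $13.95 + 177 @ $16.00 + 100 @ $13.65 = $4,755.00

COGS = $13,328.30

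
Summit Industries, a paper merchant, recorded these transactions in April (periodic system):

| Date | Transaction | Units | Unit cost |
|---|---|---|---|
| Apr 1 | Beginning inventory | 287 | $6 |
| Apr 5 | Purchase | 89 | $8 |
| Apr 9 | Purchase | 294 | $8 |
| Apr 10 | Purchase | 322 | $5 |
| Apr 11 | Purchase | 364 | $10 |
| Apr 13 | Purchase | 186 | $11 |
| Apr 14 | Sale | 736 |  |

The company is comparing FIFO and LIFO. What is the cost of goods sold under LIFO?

COGS = $6,616

FIFO COGS: 287 @ $6 + 89 @ $8 + 294 @ $8 + 66 @ $5 = $5,116
LIFO COGS: 186 @ $11 + 364 @ $10 + 186 @ $5 = $6,616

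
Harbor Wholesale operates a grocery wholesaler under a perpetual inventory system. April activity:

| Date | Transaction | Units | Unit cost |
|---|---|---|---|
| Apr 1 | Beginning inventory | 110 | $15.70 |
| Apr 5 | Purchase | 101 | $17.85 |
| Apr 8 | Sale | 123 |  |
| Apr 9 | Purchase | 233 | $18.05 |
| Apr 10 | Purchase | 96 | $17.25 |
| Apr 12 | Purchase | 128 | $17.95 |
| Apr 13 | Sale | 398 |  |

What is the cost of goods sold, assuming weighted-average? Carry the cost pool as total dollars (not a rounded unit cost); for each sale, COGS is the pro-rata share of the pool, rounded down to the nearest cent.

COGS = $9,091.26

After Apr 1: 110 on hand, pool $1,727.00 (≈ $15.7000 each)
After Apr 5: 211 on hand, pool $3,529.85 (≈ $16.7291 each)
Apr 8, sell 123: 123/211 × $3,529.85 → $2,057.68
After Apr 9: 321 on hand, pool $5,677.82 (≈ $17.6879 each)
After Apr 10: 417 on hand, pool $7,333.82 (≈ $17.5871 each)
After Apr 12: 545 on hand, pool $9,631.42 (≈ $17.6723 each)
Apr 13, sell 398: 398/545 × $9,631.42 → $7,033.58
Total COGS = $2,057.68 + $7,033.58 = $9,091.26
Ending inventory (cost pool remaining) = $2,597.84
Check: goods available $11,689.10 = COGS $9,091.26 + ending $2,597.84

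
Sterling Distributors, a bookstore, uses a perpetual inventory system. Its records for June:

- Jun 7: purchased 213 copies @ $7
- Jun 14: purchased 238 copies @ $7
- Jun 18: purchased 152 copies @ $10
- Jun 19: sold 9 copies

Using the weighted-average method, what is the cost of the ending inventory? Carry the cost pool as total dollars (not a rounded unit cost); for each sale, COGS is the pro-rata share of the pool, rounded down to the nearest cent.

Ending inventory = $4,607.20

After Jun 7: 213 on hand, pool $1,491.00 (≈ $7.0000 each)
After Jun 14: 451 on hand, pool $3,157.00 (≈ $7.0000 each)
After Jun 18: 603 on hand, pool $4,677.00 (≈ $7.7562 each)
Jun 19, sell 9: 9/603 × $4,677.00 → $69.80
Ending inventory (cost pool remaining) = $4,607.20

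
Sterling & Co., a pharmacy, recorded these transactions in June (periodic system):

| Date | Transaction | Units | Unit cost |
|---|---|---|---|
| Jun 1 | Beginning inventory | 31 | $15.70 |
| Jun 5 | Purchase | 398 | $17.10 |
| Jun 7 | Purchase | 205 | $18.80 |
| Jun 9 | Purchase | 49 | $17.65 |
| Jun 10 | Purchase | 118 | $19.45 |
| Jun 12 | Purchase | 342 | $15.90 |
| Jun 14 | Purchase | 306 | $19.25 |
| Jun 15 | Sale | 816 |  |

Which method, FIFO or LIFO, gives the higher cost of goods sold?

FIFO

FIFO COGS: 31 @ $15.70 + 398 @ $17.10 + 205 @ $18.80 + 49 @ $17.65 + 118 @ $19.45 + 15 @ $15.90 = $14,544.95
LIFO COGS: 306 @ $19.25 + 342 @ $15.90 + 118 @ $19.45 + 49 @ $17.65 + 1 @ $18.80 = $14,507.05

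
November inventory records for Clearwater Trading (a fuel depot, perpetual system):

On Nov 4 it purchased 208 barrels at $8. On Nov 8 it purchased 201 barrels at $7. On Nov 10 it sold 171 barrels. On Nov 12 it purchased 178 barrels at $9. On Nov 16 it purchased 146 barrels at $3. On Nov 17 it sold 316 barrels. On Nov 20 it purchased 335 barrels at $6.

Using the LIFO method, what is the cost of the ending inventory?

Nov 10, 171 sold [LIFO — newest first]: 171 @ $7 = $1,197
Nov 17, 316 sold [LIFO — newest first]: 146 @ $3 + 170 @ $9 = $1,968
Total COGS = $1,197 + $1,968 = $3,165
Ending inventory: 208 @ $8 + 30 @ $7 + 8 @ $9 + 335 @ $6 = $3,956
Check: goods available $7,121 = COGS $3,165 + ending $3,956

Ending inventory = $3,956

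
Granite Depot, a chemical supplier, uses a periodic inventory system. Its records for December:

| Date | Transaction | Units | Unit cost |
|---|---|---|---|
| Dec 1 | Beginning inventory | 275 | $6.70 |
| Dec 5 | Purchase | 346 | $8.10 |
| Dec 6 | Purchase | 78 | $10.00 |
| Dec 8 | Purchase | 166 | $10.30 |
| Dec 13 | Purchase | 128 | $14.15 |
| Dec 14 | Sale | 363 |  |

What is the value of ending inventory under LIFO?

Ending inventory = $4,735.10

Dec 14, 363 sold [LIFO — newest first]: 128 @ $14.15 + 166 @ $10.30 + 69 @ $10.00 = $4,211.00
Ending inventory: 275 @ $6.70 + 346 @ $8.10 + 9 @ $10.00 = $4,735.10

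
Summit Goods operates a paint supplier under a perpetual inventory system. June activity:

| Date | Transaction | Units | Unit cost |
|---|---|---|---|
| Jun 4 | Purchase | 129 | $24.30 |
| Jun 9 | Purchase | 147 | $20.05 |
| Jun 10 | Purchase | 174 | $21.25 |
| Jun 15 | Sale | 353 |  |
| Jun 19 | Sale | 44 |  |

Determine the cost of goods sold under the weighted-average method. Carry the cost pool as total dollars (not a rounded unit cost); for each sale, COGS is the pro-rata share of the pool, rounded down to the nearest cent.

COGS = $8,627.73

After Jun 4: 129 on hand, pool $3,134.70 (≈ $24.3000 each)
After Jun 9: 276 on hand, pool $6,082.05 (≈ $22.0364 each)
After Jun 10: 450 on hand, pool $9,779.55 (≈ $21.7323 each)
Jun 15, sell 353: 353/450 × $9,779.55 → $7,671.51
Jun 19, sell 44: 44/97 × $2,108.04 → $956.22
Total COGS = $7,671.51 + $956.22 = $8,627.73
Ending inventory (cost pool remaining) = $1,151.82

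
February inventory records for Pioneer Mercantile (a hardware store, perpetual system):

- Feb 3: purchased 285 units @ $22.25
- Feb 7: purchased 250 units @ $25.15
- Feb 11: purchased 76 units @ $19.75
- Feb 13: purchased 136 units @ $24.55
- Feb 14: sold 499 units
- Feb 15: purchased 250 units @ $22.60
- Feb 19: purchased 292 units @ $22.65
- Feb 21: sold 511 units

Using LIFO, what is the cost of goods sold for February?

Feb 14, 499 sold [LIFO — newest first]: 136 @ $24.55 + 76 @ $19.75 + 250 @ $25.15 + 37 @ $22.25 = $11,950.55
Feb 21, 511 sold [LIFO — newest first]: 292 @ $22.65 + 219 @ $22.60 = $11,563.20
Total COGS = $11,950.55 + $11,563.20 = $23,513.75
Ending inventory: 248 @ $22.25 + 31 @ $22.60 = $6,218.60

COGS = $23,513.75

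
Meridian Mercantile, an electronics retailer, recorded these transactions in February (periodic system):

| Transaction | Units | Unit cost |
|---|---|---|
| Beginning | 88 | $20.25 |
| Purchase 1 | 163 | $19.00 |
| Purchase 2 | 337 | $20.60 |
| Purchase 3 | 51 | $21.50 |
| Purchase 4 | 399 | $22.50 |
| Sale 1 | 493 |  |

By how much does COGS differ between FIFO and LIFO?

$1,095.60

FIFO COGS: 88 @ $20.25 + 163 @ $19.00 + 242 @ $20.60 = $9,864.20
LIFO COGS: 399 @ $22.50 + 51 @ $21.50 + 43 @ $20.60 = $10,959.80
Difference = |$9,864.20 − $10,959.80| = $1,095.60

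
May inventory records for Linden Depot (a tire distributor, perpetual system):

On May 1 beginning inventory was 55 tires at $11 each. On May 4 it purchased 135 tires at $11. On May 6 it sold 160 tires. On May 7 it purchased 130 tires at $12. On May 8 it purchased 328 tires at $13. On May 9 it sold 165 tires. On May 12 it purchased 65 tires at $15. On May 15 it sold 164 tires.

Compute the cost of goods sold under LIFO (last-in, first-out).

COGS = $6,167

May 6, 160 sold [LIFO — newest first]: 135 @ $11 + 25 @ $11 = $1,760
May 9, 165 sold [LIFO — newest first]: 165 @ $13 = $2,145
May 15, 164 sold [LIFO — newest first]: 65 @ $15 + 99 @ $13 = $2,262
Total COGS = $1,760 + $2,145 + $2,262 = $6,167
Ending inventory: 30 @ $11 + 130 @ $12 + 64 @ $13 = $2,722
Check: goods available $8,889 = COGS $6,167 + ending $2,722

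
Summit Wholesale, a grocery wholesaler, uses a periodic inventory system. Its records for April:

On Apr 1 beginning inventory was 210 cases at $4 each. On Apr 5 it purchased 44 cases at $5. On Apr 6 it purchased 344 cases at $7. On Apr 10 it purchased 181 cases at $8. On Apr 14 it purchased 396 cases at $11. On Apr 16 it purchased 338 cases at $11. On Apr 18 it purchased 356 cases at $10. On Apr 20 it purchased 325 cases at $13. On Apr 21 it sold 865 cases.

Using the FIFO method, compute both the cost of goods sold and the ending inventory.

COGS = $5,862; ending inventory = $14,913

Apr 21, 865 sold [FIFO — oldest first]: 210 @ $4 + 44 @ $5 + 344 @ $7 + 181 @ $8 + 86 @ $11 = $5,862
Ending inventory: 310 @ $11 + 338 @ $11 + 356 @ $10 + 325 @ $13 = $14,913
Check: goods available $20,775 = COGS $5,862 + ending $14,913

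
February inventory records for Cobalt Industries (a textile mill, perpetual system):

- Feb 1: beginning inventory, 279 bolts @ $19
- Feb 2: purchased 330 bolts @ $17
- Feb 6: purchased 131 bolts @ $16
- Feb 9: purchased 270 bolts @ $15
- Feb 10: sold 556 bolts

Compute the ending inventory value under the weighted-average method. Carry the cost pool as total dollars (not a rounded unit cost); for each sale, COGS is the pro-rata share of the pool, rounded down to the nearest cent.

Ending inventory = $7,667.21

After Feb 1: 279 on hand, pool $5,301.00 (≈ $19.0000 each)
After Feb 2: 609 on hand, pool $10,911.00 (≈ $17.9163 each)
After Feb 6: 740 on hand, pool $13,007.00 (≈ $17.5770 each)
After Feb 9: 1010 on hand, pool $17,057.00 (≈ $16.8881 each)
Feb 10, sell 556: 556/1010 × $17,057.00 → $9,389.79
Ending inventory (cost pool remaining) = $7,667.21
Check: goods available $17,057.00 = COGS $9,389.79 + ending $7,667.21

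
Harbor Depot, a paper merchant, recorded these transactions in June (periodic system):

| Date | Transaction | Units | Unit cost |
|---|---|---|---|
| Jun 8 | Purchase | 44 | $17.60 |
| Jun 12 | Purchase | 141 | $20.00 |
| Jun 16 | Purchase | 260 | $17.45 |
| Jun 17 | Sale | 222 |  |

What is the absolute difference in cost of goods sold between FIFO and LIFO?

FIFO COGS: 44 @ $17.60 + 141 @ $20.00 + 37 @ $17.45 = $4,240.05
LIFO COGS: 222 @ $17.45 = $3,873.90
Difference = |$4,240.05 − $3,873.90| = $366.15

$366.15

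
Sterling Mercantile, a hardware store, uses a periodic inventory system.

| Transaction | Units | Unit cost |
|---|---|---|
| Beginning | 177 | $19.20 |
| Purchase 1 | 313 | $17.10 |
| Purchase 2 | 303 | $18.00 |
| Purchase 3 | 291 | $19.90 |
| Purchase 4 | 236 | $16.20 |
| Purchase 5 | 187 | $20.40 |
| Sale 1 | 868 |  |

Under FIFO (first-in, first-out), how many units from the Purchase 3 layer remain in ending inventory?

Sale 1 (868) [FIFO — oldest first]: 177 @ $19.20 + 313 @ $17.10 + 303 @ $18.00 + 75 @ $19.90 = $15,697.20
Ending inventory: 216 @ $19.90 + 236 @ $16.20 + 187 @ $20.40 = $11,936.40

216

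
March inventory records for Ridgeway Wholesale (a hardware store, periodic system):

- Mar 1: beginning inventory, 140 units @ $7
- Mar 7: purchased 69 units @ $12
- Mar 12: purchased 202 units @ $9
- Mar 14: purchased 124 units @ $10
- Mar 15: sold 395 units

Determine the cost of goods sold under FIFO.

COGS = $3,482

Mar 15, 395 sold [FIFO — oldest first]: 140 @ $7 + 69 @ $12 + 186 @ $9 = $3,482
Ending inventory: 16 @ $9 + 124 @ $10 = $1,384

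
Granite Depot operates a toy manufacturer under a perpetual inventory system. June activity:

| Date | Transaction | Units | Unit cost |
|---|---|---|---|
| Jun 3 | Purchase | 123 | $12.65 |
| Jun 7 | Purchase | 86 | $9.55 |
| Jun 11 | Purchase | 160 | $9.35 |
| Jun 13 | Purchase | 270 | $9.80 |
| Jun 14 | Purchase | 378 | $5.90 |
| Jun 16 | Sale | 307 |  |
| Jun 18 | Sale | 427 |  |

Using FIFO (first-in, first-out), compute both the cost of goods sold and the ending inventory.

COGS = $7,079.75; ending inventory = $1,669.70

Jun 16, 307 sold [FIFO — oldest first]: 123 @ $12.65 + 86 @ $9.55 + 98 @ $9.35 = $3,293.55
Jun 18, 427 sold [FIFO — oldest first]: 62 @ $9.35 + 270 @ $9.80 + 95 @ $5.90 = $3,786.20
Total COGS = $3,293.55 + $3,786.20 = $7,079.75
Ending inventory: 283 @ $5.90 = $1,669.70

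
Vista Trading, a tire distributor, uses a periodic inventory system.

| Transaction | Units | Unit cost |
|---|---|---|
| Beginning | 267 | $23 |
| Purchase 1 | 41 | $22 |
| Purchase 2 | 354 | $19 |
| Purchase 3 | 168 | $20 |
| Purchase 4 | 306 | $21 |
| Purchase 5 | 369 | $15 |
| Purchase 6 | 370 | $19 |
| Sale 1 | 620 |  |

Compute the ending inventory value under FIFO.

Sale 1 (620) [FIFO — oldest first]: 267 @ $23 + 41 @ $22 + 312 @ $19 = $12,971
Ending inventory: 42 @ $19 + 168 @ $20 + 306 @ $21 + 369 @ $15 + 370 @ $19 = $23,149

Ending inventory = $23,149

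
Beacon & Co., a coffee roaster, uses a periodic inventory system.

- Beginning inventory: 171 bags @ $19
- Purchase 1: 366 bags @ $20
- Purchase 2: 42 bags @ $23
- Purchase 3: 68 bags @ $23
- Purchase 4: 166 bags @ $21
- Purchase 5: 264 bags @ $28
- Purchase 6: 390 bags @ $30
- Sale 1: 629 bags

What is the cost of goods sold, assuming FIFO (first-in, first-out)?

COGS = $12,685

Sale 1 (629) [FIFO — oldest first]: 171 @ $19 + 366 @ $20 + 42 @ $23 + 50 @ $23 = $12,685
Ending inventory: 18 @ $23 + 166 @ $21 + 264 @ $28 + 390 @ $30 = $22,992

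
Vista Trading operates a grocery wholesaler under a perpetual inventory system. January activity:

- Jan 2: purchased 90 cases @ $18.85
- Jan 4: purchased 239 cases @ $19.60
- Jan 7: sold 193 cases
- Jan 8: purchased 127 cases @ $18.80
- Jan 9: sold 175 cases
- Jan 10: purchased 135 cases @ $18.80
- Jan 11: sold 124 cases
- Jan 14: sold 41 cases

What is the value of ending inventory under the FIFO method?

Jan 7, 193 sold [FIFO — oldest first]: 90 @ $18.85 + 103 @ $19.60 = $3,715.30
Jan 9, 175 sold [FIFO — oldest first]: 136 @ $19.60 + 39 @ $18.80 = $3,398.80
Jan 11, 124 sold [FIFO — oldest first]: 88 @ $18.80 + 36 @ $18.80 = $2,331.20
Jan 14, 41 sold [FIFO — oldest first]: 41 @ $18.80 = $770.80
Total COGS = $3,715.30 + $3,398.80 + $2,331.20 + $770.80 = $10,216.10
Ending inventory: 58 @ $18.80 = $1,090.40

Ending inventory = $1,090.40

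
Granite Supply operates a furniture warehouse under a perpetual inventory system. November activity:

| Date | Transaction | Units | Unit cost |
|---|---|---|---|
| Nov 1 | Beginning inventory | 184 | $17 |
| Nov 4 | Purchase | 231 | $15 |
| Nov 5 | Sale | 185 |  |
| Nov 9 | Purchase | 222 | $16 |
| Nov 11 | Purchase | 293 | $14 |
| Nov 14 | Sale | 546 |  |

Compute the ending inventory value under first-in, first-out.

Ending inventory = $2,786

Nov 5, 185 sold [FIFO — oldest first]: 184 @ $17 + 1 @ $15 = $3,143
Nov 14, 546 sold [FIFO — oldest first]: 230 @ $15 + 222 @ $16 + 94 @ $14 = $8,318
Total COGS = $3,143 + $8,318 = $11,461
Ending inventory: 199 @ $14 = $2,786
Check: goods available $14,247 = COGS $11,461 + ending $2,786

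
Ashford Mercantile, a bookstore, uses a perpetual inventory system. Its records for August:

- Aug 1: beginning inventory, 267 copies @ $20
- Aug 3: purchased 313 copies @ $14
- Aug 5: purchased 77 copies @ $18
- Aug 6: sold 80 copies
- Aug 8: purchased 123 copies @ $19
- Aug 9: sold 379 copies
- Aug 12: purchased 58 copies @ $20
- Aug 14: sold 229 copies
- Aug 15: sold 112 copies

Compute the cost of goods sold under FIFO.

COGS = $13,845

Aug 6, 80 sold [FIFO — oldest first]: 80 @ $20 = $1,600
Aug 9, 379 sold [FIFO — oldest first]: 187 @ $20 + 192 @ $14 = $6,428
Aug 14, 229 sold [FIFO — oldest first]: 121 @ $14 + 77 @ $18 + 31 @ $19 = $3,669
Aug 15, 112 sold [FIFO — oldest first]: 92 @ $19 + 20 @ $20 = $2,148
Total COGS = $1,600 + $6,428 + $3,669 + $2,148 = $13,845
Ending inventory: 38 @ $20 = $760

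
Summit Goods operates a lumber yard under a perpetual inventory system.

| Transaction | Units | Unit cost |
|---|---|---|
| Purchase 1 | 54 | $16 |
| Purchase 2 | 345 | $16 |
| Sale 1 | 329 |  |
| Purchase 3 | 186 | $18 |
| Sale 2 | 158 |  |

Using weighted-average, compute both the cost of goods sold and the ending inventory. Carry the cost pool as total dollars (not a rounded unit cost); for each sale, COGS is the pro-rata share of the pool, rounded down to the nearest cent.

COGS = $8,021.59; ending inventory = $1,710.41

After Purchase 1: 54 on hand, pool $864.00 (≈ $16.0000 each)
After Purchase 2: 399 on hand, pool $6,384.00 (≈ $16.0000 each)
Sale 1, sell 329: 329/399 × $6,384.00 → $5,264.00
After Purchase 3: 256 on hand, pool $4,468.00 (≈ $17.4531 each)
Sale 2, sell 158: 158/256 × $4,468.00 → $2,757.59
Total COGS = $5,264.00 + $2,757.59 = $8,021.59
Ending inventory (cost pool remaining) = $1,710.41
Check: goods available $9,732.00 = COGS $8,021.59 + ending $1,710.41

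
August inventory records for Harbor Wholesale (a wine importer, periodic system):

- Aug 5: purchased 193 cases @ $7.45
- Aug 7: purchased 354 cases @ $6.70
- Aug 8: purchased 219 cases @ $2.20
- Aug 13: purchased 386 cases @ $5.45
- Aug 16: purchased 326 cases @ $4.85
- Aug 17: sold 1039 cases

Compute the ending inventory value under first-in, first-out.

Ending inventory = $2,196.95

Aug 17, 1039 sold [FIFO — oldest first]: 193 @ $7.45 + 354 @ $6.70 + 219 @ $2.20 + 273 @ $5.45 = $5,779.30
Ending inventory: 113 @ $5.45 + 326 @ $4.85 = $2,196.95
Check: goods available $7,976.25 = COGS $5,779.30 + ending $2,196.95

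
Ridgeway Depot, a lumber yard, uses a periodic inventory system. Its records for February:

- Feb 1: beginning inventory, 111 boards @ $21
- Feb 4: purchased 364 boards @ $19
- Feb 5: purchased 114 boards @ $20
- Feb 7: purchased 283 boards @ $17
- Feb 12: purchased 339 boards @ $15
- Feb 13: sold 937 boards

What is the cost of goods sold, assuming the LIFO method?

Feb 13, 937 sold [LIFO — newest first]: 339 @ $15 + 283 @ $17 + 114 @ $20 + 201 @ $19 = $15,995
Ending inventory: 111 @ $21 + 163 @ $19 = $5,428

COGS = $15,995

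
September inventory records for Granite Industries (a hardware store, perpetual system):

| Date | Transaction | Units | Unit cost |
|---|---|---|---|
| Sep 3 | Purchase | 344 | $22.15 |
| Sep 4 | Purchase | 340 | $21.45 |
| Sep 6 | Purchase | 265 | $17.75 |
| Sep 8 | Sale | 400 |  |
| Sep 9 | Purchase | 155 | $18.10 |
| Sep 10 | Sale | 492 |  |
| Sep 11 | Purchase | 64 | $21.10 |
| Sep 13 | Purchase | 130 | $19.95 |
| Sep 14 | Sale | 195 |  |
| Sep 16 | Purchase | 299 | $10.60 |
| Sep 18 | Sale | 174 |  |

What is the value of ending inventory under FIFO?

Sep 8, 400 sold [FIFO — oldest first]: 344 @ $22.15 + 56 @ $21.45 = $8,820.80
Sep 10, 492 sold [FIFO — oldest first]: 284 @ $21.45 + 208 @ $17.75 = $9,783.80
Sep 14, 195 sold [FIFO — oldest first]: 57 @ $17.75 + 138 @ $18.10 = $3,509.55
Sep 18, 174 sold [FIFO — oldest first]: 17 @ $18.10 + 64 @ $21.10 + 93 @ $19.95 = $3,513.45
Total COGS = $8,820.80 + $9,783.80 + $3,509.55 + $3,513.45 = $25,627.60
Ending inventory: 37 @ $19.95 + 299 @ $10.60 = $3,907.55

Ending inventory = $3,907.55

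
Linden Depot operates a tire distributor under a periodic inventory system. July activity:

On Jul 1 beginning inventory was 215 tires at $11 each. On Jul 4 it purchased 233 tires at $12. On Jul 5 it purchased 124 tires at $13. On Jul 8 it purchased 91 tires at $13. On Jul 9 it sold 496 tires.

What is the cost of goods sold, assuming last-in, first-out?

COGS = $6,119

Jul 9, 496 sold [LIFO — newest first]: 91 @ $13 + 124 @ $13 + 233 @ $12 + 48 @ $11 = $6,119
Ending inventory: 167 @ $11 = $1,837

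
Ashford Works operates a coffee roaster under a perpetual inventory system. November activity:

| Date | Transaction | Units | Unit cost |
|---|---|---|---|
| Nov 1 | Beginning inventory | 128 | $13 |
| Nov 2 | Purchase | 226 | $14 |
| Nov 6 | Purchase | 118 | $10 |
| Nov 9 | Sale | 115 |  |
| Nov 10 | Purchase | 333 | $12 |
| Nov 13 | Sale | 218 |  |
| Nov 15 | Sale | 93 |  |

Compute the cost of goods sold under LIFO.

Nov 9, 115 sold [LIFO — newest first]: 115 @ $10 = $1,150
Nov 13, 218 sold [LIFO — newest first]: 218 @ $12 = $2,616
Nov 15, 93 sold [LIFO — newest first]: 93 @ $12 = $1,116
Total COGS = $1,150 + $2,616 + $1,116 = $4,882
Ending inventory: 128 @ $13 + 226 @ $14 + 3 @ $10 + 22 @ $12 = $5,122
Check: goods available $10,004 = COGS $4,882 + ending $5,122

COGS = $4,882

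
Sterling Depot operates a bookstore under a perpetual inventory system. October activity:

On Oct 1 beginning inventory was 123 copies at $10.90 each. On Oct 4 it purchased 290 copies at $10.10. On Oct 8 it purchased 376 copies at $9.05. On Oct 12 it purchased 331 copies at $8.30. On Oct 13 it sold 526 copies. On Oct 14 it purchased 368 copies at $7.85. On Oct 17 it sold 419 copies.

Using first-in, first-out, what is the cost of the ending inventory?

Ending inventory = $4,341.30

Oct 13, 526 sold [FIFO — oldest first]: 123 @ $10.90 + 290 @ $10.10 + 113 @ $9.05 = $5,292.35
Oct 17, 419 sold [FIFO — oldest first]: 263 @ $9.05 + 156 @ $8.30 = $3,674.95
Total COGS = $5,292.35 + $3,674.95 = $8,967.30
Ending inventory: 175 @ $8.30 + 368 @ $7.85 = $4,341.30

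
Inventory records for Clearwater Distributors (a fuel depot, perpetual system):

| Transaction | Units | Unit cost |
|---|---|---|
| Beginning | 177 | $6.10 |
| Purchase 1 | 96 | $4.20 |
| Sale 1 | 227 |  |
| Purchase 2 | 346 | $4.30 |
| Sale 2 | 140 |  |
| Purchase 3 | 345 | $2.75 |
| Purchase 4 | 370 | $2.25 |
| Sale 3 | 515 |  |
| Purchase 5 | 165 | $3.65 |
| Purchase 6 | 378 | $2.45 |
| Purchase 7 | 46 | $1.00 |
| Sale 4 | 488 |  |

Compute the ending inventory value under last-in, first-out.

Sale 1 (227) [LIFO — newest first]: 96 @ $4.20 + 131 @ $6.10 = $1,202.30
Sale 2 (140) [LIFO — newest first]: 140 @ $4.30 = $602.00
Sale 3 (515) [LIFO — newest first]: 370 @ $2.25 + 145 @ $2.75 = $1,231.25
Sale 4 (488) [LIFO — newest first]: 46 @ $1.00 + 378 @ $2.45 + 64 @ $3.65 = $1,205.70
Total COGS = $1,202.30 + $602.00 + $1,231.25 + $1,205.70 = $4,241.25
Ending inventory: 46 @ $6.10 + 206 @ $4.30 + 200 @ $2.75 + 101 @ $3.65 = $2,085.05
Check: goods available $6,326.30 = COGS $4,241.25 + ending $2,085.05

Ending inventory = $2,085.05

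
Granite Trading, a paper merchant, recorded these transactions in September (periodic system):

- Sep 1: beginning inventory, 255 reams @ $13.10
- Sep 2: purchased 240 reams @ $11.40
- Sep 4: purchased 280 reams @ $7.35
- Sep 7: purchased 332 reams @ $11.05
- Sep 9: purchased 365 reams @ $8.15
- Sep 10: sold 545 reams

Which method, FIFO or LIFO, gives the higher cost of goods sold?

FIFO COGS: 255 @ $13.10 + 240 @ $11.40 + 50 @ $7.35 = $6,444.00
LIFO COGS: 365 @ $8.15 + 180 @ $11.05 = $4,963.75

FIFO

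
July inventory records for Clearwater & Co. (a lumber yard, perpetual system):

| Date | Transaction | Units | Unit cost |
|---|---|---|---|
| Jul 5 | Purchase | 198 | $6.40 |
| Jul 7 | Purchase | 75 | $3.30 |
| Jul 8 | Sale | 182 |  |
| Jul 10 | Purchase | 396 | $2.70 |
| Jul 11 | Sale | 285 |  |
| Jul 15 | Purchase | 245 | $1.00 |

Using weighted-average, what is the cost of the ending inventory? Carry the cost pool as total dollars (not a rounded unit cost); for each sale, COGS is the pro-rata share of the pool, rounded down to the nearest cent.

Ending inventory = $897.92

After Jul 5: 198 on hand, pool $1,267.20 (≈ $6.4000 each)
After Jul 7: 273 on hand, pool $1,514.70 (≈ $5.5484 each)
Jul 8, sell 182: 182/273 × $1,514.70 → $1,009.80
After Jul 10: 487 on hand, pool $1,574.10 (≈ $3.2322 each)
Jul 11, sell 285: 285/487 × $1,574.10 → $921.18
After Jul 15: 447 on hand, pool $897.92 (≈ $2.0088 each)
Total COGS = $1,009.80 + $921.18 = $1,930.98
Ending inventory (cost pool remaining) = $897.92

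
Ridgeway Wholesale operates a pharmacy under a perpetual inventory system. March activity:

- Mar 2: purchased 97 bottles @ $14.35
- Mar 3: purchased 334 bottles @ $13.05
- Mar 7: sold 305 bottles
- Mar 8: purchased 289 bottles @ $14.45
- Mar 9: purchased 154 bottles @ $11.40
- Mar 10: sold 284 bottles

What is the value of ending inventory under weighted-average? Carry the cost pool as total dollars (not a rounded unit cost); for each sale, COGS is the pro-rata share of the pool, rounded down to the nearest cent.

Ending inventory = $3,813.10

After Mar 2: 97 on hand, pool $1,391.95 (≈ $14.3500 each)
After Mar 3: 431 on hand, pool $5,750.65 (≈ $13.3426 each)
Mar 7, sell 305: 305/431 × $5,750.65 → $4,069.48
After Mar 8: 415 on hand, pool $5,857.22 (≈ $14.1138 each)
After Mar 9: 569 on hand, pool $7,612.82 (≈ $13.3793 each)
Mar 10, sell 284: 284/569 × $7,612.82 → $3,799.72
Total COGS = $4,069.48 + $3,799.72 = $7,869.20
Ending inventory (cost pool remaining) = $3,813.10
Check: goods available $11,682.30 = COGS $7,869.20 + ending $3,813.10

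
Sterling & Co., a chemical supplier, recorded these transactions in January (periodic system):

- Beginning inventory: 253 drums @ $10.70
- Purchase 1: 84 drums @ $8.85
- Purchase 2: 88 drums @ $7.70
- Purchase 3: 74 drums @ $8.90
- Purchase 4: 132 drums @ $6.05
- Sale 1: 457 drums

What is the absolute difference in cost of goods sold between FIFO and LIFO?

FIFO COGS: 253 @ $10.70 + 84 @ $8.85 + 88 @ $7.70 + 32 @ $8.90 = $4,412.90
LIFO COGS: 132 @ $6.05 + 74 @ $8.90 + 88 @ $7.70 + 84 @ $8.85 + 79 @ $10.70 = $3,723.50
Difference = |$4,412.90 − $3,723.50| = $689.40

$689.40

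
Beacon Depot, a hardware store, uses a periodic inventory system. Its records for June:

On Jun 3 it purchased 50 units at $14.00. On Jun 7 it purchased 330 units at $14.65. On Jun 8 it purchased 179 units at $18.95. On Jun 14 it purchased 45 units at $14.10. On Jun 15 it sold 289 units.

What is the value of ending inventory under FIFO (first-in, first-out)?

Jun 15, 289 sold [FIFO — oldest first]: 50 @ $14.00 + 239 @ $14.65 = $4,201.35
Ending inventory: 91 @ $14.65 + 179 @ $18.95 + 45 @ $14.10 = $5,359.70

Ending inventory = $5,359.70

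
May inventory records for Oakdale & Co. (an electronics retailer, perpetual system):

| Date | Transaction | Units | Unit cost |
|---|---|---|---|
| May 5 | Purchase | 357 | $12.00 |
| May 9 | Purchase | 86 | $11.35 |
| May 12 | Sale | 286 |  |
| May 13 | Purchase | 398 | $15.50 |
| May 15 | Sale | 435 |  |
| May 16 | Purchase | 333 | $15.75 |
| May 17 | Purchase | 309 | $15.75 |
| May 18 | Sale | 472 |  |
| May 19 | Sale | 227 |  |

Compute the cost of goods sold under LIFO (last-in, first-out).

COGS = $20,784.60

May 12, 286 sold [LIFO — newest first]: 86 @ $11.35 + 200 @ $12.00 = $3,376.10
May 15, 435 sold [LIFO — newest first]: 398 @ $15.50 + 37 @ $12.00 = $6,613.00
May 18, 472 sold [LIFO — newest first]: 309 @ $15.75 + 163 @ $15.75 = $7,434.00
May 19, 227 sold [LIFO — newest first]: 170 @ $15.75 + 57 @ $12.00 = $3,361.50
Total COGS = $3,376.10 + $6,613.00 + $7,434.00 + $3,361.50 = $20,784.60
Ending inventory: 63 @ $12.00 = $756.00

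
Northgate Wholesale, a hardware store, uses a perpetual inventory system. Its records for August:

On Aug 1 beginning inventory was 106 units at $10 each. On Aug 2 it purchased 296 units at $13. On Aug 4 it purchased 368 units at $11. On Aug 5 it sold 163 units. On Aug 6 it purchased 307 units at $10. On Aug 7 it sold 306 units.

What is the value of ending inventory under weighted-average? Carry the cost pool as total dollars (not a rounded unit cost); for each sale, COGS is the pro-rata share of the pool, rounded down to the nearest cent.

After Aug 1: 106 on hand, pool $1,060.00 (≈ $10.0000 each)
After Aug 2: 402 on hand, pool $4,908.00 (≈ $12.2090 each)
After Aug 4: 770 on hand, pool $8,956.00 (≈ $11.6312 each)
Aug 5, sell 163: 163/770 × $8,956.00 → $1,895.88
After Aug 6: 914 on hand, pool $10,130.12 (≈ $11.0833 each)
Aug 7, sell 306: 306/914 × $10,130.12 → $3,391.48
Total COGS = $1,895.88 + $3,391.48 = $5,287.36
Ending inventory (cost pool remaining) = $6,738.64

Ending inventory = $6,738.64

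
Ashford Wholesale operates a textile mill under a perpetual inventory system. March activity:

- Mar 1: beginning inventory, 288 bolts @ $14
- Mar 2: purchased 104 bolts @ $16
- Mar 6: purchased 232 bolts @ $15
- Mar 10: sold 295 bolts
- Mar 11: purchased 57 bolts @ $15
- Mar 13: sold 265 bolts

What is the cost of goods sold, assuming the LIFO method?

COGS = $8,337

Mar 10, 295 sold [LIFO — newest first]: 232 @ $15 + 63 @ $16 = $4,488
Mar 13, 265 sold [LIFO — newest first]: 57 @ $15 + 41 @ $16 + 167 @ $14 = $3,849
Total COGS = $4,488 + $3,849 = $8,337
Ending inventory: 121 @ $14 = $1,694
Check: goods available $10,031 = COGS $8,337 + ending $1,694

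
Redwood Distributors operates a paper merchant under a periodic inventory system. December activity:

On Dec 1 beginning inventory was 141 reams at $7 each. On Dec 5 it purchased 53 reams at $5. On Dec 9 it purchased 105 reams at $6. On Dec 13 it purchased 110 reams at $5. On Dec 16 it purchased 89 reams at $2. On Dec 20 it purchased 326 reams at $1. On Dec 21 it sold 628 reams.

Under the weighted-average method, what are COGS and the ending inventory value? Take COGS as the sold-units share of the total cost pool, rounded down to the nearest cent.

COGS = $2,237.63; ending inventory = $698.37

Dec 21, sell 628: 628/824 × $2,936.00 → $2,237.63
Ending inventory (cost pool remaining) = $698.37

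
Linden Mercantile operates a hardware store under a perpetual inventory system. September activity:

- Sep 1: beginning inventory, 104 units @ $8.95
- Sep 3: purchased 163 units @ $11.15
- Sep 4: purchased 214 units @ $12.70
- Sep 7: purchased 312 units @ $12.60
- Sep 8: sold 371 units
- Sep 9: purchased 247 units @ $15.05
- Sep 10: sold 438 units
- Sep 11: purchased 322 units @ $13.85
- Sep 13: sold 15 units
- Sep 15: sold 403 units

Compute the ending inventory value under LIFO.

Sep 8, 371 sold [LIFO — newest first]: 312 @ $12.60 + 59 @ $12.70 = $4,680.50
Sep 10, 438 sold [LIFO — newest first]: 247 @ $15.05 + 155 @ $12.70 + 36 @ $11.15 = $6,087.25
Sep 13, 15 sold [LIFO — newest first]: 15 @ $13.85 = $207.75
Sep 15, 403 sold [LIFO — newest first]: 307 @ $13.85 + 96 @ $11.15 = $5,322.35
Total COGS = $4,680.50 + $6,087.25 + $207.75 + $5,322.35 = $16,297.85
Ending inventory: 104 @ $8.95 + 31 @ $11.15 = $1,276.45
Check: goods available $17,574.30 = COGS $16,297.85 + ending $1,276.45

Ending inventory = $1,276.45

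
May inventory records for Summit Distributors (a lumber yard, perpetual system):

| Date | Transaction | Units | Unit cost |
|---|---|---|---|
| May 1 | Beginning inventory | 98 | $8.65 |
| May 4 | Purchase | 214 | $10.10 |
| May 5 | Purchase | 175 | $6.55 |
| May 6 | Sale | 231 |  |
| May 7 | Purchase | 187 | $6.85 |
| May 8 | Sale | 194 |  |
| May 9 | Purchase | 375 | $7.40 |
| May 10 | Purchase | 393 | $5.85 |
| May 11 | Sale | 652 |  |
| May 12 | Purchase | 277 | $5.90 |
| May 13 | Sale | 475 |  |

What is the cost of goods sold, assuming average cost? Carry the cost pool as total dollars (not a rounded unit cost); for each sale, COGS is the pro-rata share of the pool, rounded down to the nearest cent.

COGS = $11,063.98

After May 1: 98 on hand, pool $847.70 (≈ $8.6500 each)
After May 4: 312 on hand, pool $3,009.10 (≈ $9.6446 each)
After May 5: 487 on hand, pool $4,155.35 (≈ $8.5325 each)
May 6, sell 231: 231/487 × $4,155.35 → $1,971.01
After May 7: 443 on hand, pool $3,465.29 (≈ $7.8223 each)
May 8, sell 194: 194/443 × $3,465.29 → $1,517.53
After May 9: 624 on hand, pool $4,722.76 (≈ $7.5685 each)
After May 10: 1017 on hand, pool $7,021.81 (≈ $6.9044 each)
May 11, sell 652: 652/1017 × $7,021.81 → $4,501.69
After May 12: 642 on hand, pool $4,154.42 (≈ $6.4711 each)
May 13, sell 475: 475/642 × $4,154.42 → $3,073.75
Total COGS = $1,971.01 + $1,517.53 + $4,501.69 + $3,073.75 = $11,063.98
Ending inventory (cost pool remaining) = $1,080.67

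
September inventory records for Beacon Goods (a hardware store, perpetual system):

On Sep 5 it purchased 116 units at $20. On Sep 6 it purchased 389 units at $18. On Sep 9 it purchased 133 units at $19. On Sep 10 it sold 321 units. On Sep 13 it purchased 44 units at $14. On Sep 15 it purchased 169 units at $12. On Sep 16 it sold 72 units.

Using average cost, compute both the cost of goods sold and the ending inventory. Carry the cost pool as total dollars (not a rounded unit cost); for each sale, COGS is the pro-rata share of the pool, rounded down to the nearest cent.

COGS = $7,120.61; ending inventory = $7,372.39

After Sep 5: 116 on hand, pool $2,320.00 (≈ $20.0000 each)
After Sep 6: 505 on hand, pool $9,322.00 (≈ $18.4594 each)
After Sep 9: 638 on hand, pool $11,849.00 (≈ $18.5721 each)
Sep 10, sell 321: 321/638 × $11,849.00 → $5,961.64
After Sep 13: 361 on hand, pool $6,503.36 (≈ $18.0148 each)
After Sep 15: 530 on hand, pool $8,531.36 (≈ $16.0969 each)
Sep 16, sell 72: 72/530 × $8,531.36 → $1,158.97
Total COGS = $5,961.64 + $1,158.97 = $7,120.61
Ending inventory (cost pool remaining) = $7,372.39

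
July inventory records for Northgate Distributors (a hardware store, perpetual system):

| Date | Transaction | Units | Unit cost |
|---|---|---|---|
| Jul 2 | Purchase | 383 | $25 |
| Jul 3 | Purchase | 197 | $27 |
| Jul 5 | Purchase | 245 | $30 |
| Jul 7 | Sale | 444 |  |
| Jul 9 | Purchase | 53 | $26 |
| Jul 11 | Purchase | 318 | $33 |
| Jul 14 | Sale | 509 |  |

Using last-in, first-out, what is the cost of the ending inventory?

Ending inventory = $6,075

Jul 7, 444 sold [LIFO — newest first]: 245 @ $30 + 197 @ $27 + 2 @ $25 = $12,719
Jul 14, 509 sold [LIFO — newest first]: 318 @ $33 + 53 @ $26 + 138 @ $25 = $15,322
Total COGS = $12,719 + $15,322 = $28,041
Ending inventory: 243 @ $25 = $6,075
Check: goods available $34,116 = COGS $28,041 + ending $6,075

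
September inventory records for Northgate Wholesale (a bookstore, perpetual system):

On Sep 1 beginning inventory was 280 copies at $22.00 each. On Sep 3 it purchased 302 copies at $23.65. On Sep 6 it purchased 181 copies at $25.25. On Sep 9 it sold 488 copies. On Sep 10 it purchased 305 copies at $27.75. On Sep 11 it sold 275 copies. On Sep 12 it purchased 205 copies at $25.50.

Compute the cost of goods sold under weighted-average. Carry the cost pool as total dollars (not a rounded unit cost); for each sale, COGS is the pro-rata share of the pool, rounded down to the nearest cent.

COGS = $18,498.13

After Sep 1: 280 on hand, pool $6,160.00 (≈ $22.0000 each)
After Sep 3: 582 on hand, pool $13,302.30 (≈ $22.8562 each)
After Sep 6: 763 on hand, pool $17,872.55 (≈ $23.4240 each)
Sep 9, sell 488: 488/763 × $17,872.55 → $11,430.93
After Sep 10: 580 on hand, pool $14,905.37 (≈ $25.6989 each)
Sep 11, sell 275: 275/580 × $14,905.37 → $7,067.20
After Sep 12: 510 on hand, pool $13,065.67 (≈ $25.6190 each)
Total COGS = $11,430.93 + $7,067.20 = $18,498.13
Ending inventory (cost pool remaining) = $13,065.67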